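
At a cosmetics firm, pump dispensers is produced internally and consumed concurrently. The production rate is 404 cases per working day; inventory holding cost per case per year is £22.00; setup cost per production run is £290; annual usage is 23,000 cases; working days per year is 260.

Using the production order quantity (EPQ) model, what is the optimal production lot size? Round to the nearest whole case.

Daily demand d = 23,000/260 = 88.462; p = 404; 1 − d/p = 0.78104
EPQ = √(2DS / (H(1 − d/p)))
    = √(2 × 23,000 × 290 / (22 × 0.78104)) ≈ 881.11

881 cases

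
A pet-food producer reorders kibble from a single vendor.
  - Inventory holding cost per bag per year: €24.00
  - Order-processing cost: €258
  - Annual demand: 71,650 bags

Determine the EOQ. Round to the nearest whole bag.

1,241 bags

EOQ = √(2DS/H) = √(2 × 71,650 × 258 / 24)
    = √(1,540,475.00) ≈ 1,241.16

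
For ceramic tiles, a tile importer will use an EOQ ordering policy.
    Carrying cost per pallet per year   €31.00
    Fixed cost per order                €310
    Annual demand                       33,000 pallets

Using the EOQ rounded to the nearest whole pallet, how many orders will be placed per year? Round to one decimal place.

40.6 orders per year

2DS/H = 2·33,000·310/31 = 660,000.00
EOQ = √660,000.00 ≈ 812.40 → Q = 812
N = D/Q = 33,000/812 ≈ 40.640 orders/yr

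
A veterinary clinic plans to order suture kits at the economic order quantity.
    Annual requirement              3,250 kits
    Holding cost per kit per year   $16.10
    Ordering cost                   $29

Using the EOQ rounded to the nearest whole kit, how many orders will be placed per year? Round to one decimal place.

Optimal lot size Q* = (2 × 3,250 × $29 / $16.1)^½ ≈ 108.20 → Q = 108
N = D/Q = 3,250/108 ≈ 30.093 orders/yr

30.1 orders per year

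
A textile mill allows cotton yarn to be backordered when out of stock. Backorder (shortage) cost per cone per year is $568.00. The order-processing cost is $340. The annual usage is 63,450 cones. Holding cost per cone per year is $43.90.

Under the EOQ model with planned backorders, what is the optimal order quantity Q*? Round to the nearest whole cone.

1,029 cones

Q* = √(2DS/H) · √((H + b)/b)
   = √(2 × 63,450 × 340 / 43.9) · √((43.9 + 568) / 568)
   = 991.375 × 1.0379 ≈ 1,028.97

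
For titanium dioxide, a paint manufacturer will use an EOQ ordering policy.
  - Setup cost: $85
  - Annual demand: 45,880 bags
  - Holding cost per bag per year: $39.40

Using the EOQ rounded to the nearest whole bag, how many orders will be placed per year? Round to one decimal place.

EOQ = √(2DS/H) = √(2 × 45,880 × 85 / 39.4)
    = √(197,959.39) ≈ 444.93 → Q = 445
N = D/Q = 45,880/445 ≈ 103.101 orders/yr

103.1 orders per year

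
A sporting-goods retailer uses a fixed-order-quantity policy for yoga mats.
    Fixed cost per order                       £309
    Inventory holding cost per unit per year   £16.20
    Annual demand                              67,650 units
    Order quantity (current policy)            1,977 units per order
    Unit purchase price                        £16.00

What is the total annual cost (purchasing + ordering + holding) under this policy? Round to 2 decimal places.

Ordering: D/Q × S = 67,650/1,977 × £309 = £10,573.52
Holding:  Q/2 × H = 1,977/2 × £16.2 = £16,013.70
Purchase cost = D·C = 67,650 × 16 = £1,082,400.00
Total = £10,573.52 + £16,013.70 + £1,082,400.00 = £1,108,987.22

£1,108,987.22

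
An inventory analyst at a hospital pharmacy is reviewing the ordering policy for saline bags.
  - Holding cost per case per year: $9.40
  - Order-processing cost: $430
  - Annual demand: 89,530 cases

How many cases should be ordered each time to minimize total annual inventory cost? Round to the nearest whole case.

Q* = √(2·D·S / H) = √(2·89,530·430 / 9.4) = √8,191,042.6 ≈ 2,862.00

2,862 cases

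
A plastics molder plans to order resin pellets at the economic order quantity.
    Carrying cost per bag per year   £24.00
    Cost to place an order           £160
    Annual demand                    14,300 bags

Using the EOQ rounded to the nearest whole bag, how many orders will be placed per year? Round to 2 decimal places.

EOQ = √(2DS/H) = √(2 × 14,300 × 160 / 24)
    = √(190,666.67) ≈ 436.65 → Q = 437
Orders per year = D/Q = 14,300 / 437 = 32.723

32.72 orders per year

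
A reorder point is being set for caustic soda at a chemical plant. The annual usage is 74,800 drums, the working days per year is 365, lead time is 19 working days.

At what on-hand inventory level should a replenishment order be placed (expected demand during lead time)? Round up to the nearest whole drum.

3,894 drums

Daily demand d = 74,800 / 365 = 204.932 drums/day
Demand during lead time = 204.932 × 19 = 3,893.70
Reorder point = 3,893.70 → round up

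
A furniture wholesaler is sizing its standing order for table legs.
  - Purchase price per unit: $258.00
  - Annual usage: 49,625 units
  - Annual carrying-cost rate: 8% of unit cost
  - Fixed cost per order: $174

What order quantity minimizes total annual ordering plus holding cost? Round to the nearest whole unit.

915 units

Carrying cost H = $258 × 8% = $20.6400/unit/yr
Optimal lot size Q* = (2 × 49,625 × $174 / $20.64)^½ ≈ 914.71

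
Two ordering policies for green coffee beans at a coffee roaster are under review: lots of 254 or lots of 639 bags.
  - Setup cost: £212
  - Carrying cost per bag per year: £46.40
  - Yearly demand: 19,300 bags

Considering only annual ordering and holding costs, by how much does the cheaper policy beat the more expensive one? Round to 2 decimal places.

For each Q, cost = (D/Q)·S + (Q/2)·H.
TC(254) = (19,300/254)×212 + (254/2)×46.4 = £22,001.46
TC(639) = (19,300/639)×212 + (639/2)×46.4 = £21,227.93
Lots of 639 are cheaper by £773.53.

£773.53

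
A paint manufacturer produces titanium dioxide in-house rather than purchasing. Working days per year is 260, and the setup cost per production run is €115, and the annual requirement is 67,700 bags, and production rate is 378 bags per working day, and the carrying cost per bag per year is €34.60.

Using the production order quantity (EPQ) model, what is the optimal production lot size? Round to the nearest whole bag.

d = 67,700/260 = 260.3846 bags/day;  effective holding cost H(1 − d/p) = 34.6·(1 − 260.3846/378) = 10.76585
Q* = √(2DS / H_eff) = √(2·67,700·115 / 10.76585) ≈ 1,202.64

1,203 bags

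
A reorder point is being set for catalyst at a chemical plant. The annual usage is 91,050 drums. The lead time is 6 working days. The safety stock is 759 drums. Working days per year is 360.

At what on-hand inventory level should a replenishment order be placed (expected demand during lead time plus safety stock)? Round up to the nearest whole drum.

Daily demand d = 91,050 / 360 = 252.917 drums/day
Demand during lead time = 252.917 × 6 = 1,517.50
Reorder point = 1,517.50 + 759 = 2,276.50 → round up

2,277 drums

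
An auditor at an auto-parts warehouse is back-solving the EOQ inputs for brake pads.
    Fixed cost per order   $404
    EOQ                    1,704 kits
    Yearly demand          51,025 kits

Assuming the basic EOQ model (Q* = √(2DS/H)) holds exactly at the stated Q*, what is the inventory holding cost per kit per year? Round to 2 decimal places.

Since Q* = (2DS/H)^½, squaring gives Q*²·H = 2DS.
H = 2DS / Q² = 2 × 51,025 × 404 / 1,704² = 14.1989

$14.20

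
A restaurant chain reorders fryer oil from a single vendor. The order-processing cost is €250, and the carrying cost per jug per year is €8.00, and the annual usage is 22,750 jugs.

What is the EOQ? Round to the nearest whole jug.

2DS/H = 2·22,750·250/8 = 1,421,875.00
EOQ = √1,421,875.00 ≈ 1,192.42

1,192 jugs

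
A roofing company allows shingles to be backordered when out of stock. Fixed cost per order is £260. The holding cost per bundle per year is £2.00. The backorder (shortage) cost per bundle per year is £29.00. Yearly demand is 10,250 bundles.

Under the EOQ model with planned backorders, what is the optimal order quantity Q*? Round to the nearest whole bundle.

1,688 bundles

Basic EOQ = √(2·10,250·260/2) = 1,632.483
Backorder adjustment √((H+b)/b) = √((2+29)/29) = 1.0339
Q* = 1,632.483 × 1.0339 ≈ 1,687.84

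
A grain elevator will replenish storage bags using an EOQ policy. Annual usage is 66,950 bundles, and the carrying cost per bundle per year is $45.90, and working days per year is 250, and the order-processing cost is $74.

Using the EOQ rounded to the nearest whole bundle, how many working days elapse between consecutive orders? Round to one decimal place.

Optimal lot size Q* = (2 × 66,950 × $74 / $45.9)^½ ≈ 464.62 → Q = 465 bundles
Days between orders = 250 / (D/Q) = 250 / 143.978 ≈ 1.736

1.7 days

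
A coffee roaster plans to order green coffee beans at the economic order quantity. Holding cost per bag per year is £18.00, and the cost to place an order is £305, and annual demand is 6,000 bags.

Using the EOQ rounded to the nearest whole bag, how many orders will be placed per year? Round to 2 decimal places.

13.30 orders per year

Q* = √(2·D·S / H) = √(2·6,000·305 / 18) = √203,333.3 ≈ 450.92 → Q = 451
Orders per year = D/Q = 6,000 / 451 = 13.304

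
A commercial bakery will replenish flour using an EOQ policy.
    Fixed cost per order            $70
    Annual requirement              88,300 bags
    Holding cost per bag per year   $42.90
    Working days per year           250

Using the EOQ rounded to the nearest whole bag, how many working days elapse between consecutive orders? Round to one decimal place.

Optimal lot size Q* = (2 × 88,300 × $70 / $42.9)^½ ≈ 536.80 → Q = 537 bags
Days between orders = 250 / (D/Q) = 250 / 164.432 ≈ 1.520

1.5 days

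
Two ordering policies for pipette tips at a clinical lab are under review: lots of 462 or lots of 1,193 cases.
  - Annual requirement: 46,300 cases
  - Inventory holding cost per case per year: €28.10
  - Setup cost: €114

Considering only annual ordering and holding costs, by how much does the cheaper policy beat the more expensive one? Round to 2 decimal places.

TC(Q) = (D/Q)S + (Q/2)H
TC(462) = (46,300/462)×114 + (462/2)×28.1 = €17,915.78
TC(1,193) = (46,300/1,193)×114 + (1,193/2)×28.1 = €21,185.96
Cheaper: Q = 462.  Difference = €3,270.18

€3,270.18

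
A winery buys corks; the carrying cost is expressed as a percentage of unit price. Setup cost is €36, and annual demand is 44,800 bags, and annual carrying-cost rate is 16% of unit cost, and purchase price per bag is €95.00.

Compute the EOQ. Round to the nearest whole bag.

461 bags

H = i·C = 0.16 × €95 = €15.2000 per bag-year
EOQ = √(2DS/H) = √(2 × 44,800 × 36 / 15.2)
    = √(212,210.53) ≈ 460.66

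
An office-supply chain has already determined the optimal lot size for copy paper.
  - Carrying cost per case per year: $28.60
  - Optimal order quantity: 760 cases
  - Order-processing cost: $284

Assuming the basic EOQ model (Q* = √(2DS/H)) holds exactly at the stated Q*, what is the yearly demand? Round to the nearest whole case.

29,083 cases per year

From Q* = √(2DS/H) ⇒ Q*² = 2DS/H.
D = Q²H / (2S) = 760² × 28.6 / (2 × 284) = 29,083.38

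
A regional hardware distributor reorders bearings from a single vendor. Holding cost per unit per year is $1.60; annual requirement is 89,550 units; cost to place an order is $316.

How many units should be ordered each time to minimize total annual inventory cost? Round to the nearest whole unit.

5,947 units

Optimal lot size Q* = (2 × 89,550 × $316 / $1.6)^½ ≈ 5,947.46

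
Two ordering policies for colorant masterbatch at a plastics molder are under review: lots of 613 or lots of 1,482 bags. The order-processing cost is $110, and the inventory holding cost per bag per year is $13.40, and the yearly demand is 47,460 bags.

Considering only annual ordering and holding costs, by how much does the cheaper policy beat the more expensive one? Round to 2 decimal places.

$828.50

TC(Q) = (D/Q)S + (Q/2)H
TC(613) = (47,460/613)×110 + (613/2)×13.4 = $12,623.58
TC(1,482) = (47,460/1,482)×110 + (1,482/2)×13.4 = $13,452.07
|ΔTC| = |$12,623.58 − $13,452.07| = $828.50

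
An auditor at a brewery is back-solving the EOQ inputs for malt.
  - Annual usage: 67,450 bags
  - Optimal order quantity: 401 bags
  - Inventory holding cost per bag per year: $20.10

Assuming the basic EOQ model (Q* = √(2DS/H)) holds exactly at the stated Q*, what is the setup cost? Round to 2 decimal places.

Since Q* = (2DS/H)^½, squaring gives Q*²·H = 2DS.
S = Q²H / (2D) = 401² × 20.1 / (2 × 67,450) = 23.9592

$23.96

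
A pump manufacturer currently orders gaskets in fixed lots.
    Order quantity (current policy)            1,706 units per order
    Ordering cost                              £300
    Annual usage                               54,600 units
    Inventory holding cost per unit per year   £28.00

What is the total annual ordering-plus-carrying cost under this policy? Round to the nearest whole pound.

£33,485

Annual ordering cost = (D/Q)·S = (54,600/1,706) × 300 = £9,601.41
Annual holding cost  = (Q/2)·H = (1,706/2) × 28 = £23,884.00
Total = £9,601.41 + £23,884.00 = £33,485.41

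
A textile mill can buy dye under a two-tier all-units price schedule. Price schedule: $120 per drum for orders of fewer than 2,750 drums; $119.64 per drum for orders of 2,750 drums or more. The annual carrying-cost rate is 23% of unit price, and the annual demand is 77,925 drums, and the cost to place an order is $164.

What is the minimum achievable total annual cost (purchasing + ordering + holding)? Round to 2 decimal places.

H₁ = 23%×$120 = $27.6000;  H₂ = 23%×$119.64 = $27.5172
EOQ₁ = √(2×77,925×164/27.6000) = 962.32  (< 2,750, feasible at tier 1)
EOQ₂ = √(2×77,925×164/27.5172) = 963.77  (< 2,750 → use Q = 2,750 at tier-2 price)
TC(tier 1 (EOQ₁), Q≈962.3) = $9,377,560.11
TC(tier 2, Q≈2,750.0) = $9,365,430.31
Minimum at tier 2: $9,365,430.31

$9,365,430.31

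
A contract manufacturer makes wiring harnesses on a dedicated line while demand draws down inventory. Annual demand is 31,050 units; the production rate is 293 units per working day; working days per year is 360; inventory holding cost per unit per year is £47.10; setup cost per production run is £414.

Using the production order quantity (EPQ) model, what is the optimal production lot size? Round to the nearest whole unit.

880 units

d = 31,050/360 = 86.2500 units/day;  effective holding cost H(1 − d/p) = 47.1·(1 − 86.2500/293) = 33.23524
Q* = √(2DS / H_eff) = √(2·31,050·414 / 33.23524) ≈ 879.52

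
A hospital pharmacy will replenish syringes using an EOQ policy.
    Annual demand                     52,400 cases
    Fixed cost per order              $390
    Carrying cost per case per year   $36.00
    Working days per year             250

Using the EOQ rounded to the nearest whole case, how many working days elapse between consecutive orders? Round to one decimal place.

5.1 days

EOQ = √(2DS/H) = √(2 × 52,400 × 390 / 36)
    = √(1,135,333.33) ≈ 1,065.52 → Q = 1,066 cases
Days between orders = 250 / (D/Q) = 250 / 49.156 ≈ 5.086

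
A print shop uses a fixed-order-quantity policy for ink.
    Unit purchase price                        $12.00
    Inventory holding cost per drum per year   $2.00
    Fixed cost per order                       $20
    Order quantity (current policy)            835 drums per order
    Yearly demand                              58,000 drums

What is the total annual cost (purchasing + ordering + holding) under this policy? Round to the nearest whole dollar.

$698,224

Orders/yr = 58,000/835 = 69.461; ordering cost = 69.461 × $20 = $1,389.22
Average inventory = 835/2 = 417.5; holding cost = 417.5 × $2 = $835.00
Purchase cost = D·C = 58,000 × 12 = $696,000.00
Total = $1,389.22 + $835.00 + $696,000.00 = $698,224.22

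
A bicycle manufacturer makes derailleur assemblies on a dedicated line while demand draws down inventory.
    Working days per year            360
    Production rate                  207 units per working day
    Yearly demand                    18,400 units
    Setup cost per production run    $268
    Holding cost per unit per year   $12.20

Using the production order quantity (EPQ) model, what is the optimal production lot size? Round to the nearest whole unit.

1,036 units

Daily demand d = 18,400/360 = 51.111; p = 207; 1 − d/p = 0.75309
EPQ = √(2DS / (H(1 − d/p)))
    = √(2 × 18,400 × 268 / (12.2 × 0.75309)) ≈ 1,036.07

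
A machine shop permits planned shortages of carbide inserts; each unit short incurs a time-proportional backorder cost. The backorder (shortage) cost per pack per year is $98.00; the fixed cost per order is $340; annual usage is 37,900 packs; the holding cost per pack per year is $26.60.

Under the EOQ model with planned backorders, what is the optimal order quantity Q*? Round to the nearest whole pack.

Basic EOQ = √(2·37,900·340/26.6) = 984.313
Backorder adjustment √((H+b)/b) = √((26.6+98)/98) = 1.1276
Q* = 984.313 × 1.1276 ≈ 1,109.89

1,110 packs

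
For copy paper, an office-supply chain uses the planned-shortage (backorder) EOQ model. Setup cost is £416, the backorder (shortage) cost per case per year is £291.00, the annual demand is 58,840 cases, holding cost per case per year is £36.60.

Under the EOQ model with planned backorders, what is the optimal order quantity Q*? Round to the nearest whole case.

1,227 cases

Q* = √(2DS/H) · √((H + b)/b)
   = √(2 × 58,840 × 416 / 36.6) · √((36.6 + 291) / 291)
   = 1,156.531 × 1.0610 ≈ 1,227.11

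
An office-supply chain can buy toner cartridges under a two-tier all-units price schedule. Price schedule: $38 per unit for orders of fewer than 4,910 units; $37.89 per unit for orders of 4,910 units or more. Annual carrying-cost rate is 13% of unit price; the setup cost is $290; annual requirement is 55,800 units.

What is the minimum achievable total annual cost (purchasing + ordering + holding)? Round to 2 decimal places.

$2,129,650.32

H₁ = 13%×$38 = $4.9400;  H₂ = 13%×$37.89 = $4.9257
EOQ₁ = √(2×55,800×290/4.9400) = 2,559.57  (< 4,910, feasible at tier 1)
EOQ₂ = √(2×55,800×290/4.9257) = 2,563.29  (< 4,910 → use Q = 4,910 at tier-2 price)
TC(tier 1 (EOQ₁), Q≈2,559.6) = $2,133,044.29
TC(tier 2, Q≈4,910.0) = $2,129,650.32
Minimum at tier 2: $2,129,650.32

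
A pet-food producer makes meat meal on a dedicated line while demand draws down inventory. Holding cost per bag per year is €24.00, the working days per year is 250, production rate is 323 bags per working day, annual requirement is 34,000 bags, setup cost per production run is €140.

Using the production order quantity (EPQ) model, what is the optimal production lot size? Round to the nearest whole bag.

828 bags

d = 34,000/250 = 136.0000 bags/day;  effective holding cost H(1 − d/p) = 24·(1 − 136.0000/323) = 13.89474
Q* = √(2DS / H_eff) = √(2·34,000·140 / 13.89474) ≈ 827.74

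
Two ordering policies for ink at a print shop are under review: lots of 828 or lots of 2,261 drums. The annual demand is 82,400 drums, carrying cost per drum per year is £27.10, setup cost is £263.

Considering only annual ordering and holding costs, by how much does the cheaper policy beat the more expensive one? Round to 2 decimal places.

For each Q, cost = (D/Q)·S + (Q/2)·H.
TC(828) = (82,400/828)×263 + (828/2)×27.1 = £37,392.35
TC(2,261) = (82,400/2,261)×263 + (2,261/2)×27.1 = £40,221.34
|ΔTC| = |£37,392.35 − £40,221.34| = £2,828.99

£2,828.99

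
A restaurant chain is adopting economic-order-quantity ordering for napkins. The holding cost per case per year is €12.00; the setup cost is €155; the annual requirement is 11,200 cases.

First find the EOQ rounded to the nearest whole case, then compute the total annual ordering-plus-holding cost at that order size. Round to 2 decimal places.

Q* = √(2·D·S / H) = √(2·11,200·155 / 12) = √289,333.3 ≈ 537.90 → Q = 538 cases
Ordering: D/Q × S = 11,200/538 × €155 = €3,226.77
Holding:  Q/2 × H = 538/2 × €12 = €3,228.00
Total = €3,226.77 + €3,228.00 = €6,454.77

€6,454.77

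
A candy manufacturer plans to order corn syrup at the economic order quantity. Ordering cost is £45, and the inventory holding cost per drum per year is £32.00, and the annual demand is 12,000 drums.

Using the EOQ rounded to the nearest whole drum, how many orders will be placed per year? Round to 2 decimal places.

EOQ = √(2DS/H) = √(2 × 12,000 × 45 / 32)
    = √(33,750.00) ≈ 183.71 → Q = 184
N = D/Q = 12,000/184 ≈ 65.217 orders/yr

65.22 orders per year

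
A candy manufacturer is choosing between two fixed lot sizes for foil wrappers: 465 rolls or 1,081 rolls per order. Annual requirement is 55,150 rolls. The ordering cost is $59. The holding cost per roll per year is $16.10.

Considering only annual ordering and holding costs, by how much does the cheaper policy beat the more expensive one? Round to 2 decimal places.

$971.31

TC(Q) = (D/Q)S + (Q/2)H
TC(465) = (55,150/465)×59 + (465/2)×16.1 = $10,740.78
TC(1,081) = (55,150/1,081)×59 + (1,081/2)×16.1 = $11,712.09
Cheaper: Q = 465.  Difference = $971.31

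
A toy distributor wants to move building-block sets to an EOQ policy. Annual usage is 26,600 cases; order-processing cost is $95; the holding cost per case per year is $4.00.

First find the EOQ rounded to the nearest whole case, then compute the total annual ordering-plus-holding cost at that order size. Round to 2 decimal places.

$4,496.22

2DS/H = 2·26,600·95/4 = 1,263,500.00
EOQ = √1,263,500.00 ≈ 1,124.06 → Q = 1,124 cases
Ordering: D/Q × S = 26,600/1,124 × $95 = $2,248.22
Holding:  Q/2 × H = 1,124/2 × $4 = $2,248.00
Total = $2,248.22 + $2,248.00 = $4,496.22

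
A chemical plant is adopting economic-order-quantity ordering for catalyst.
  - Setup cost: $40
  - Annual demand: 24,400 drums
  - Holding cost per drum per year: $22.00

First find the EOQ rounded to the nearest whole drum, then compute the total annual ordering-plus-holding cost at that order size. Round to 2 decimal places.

2DS/H = 2·24,400·40/22 = 88,727.27
EOQ = √88,727.27 ≈ 297.87 → Q = 298 drums
Annual ordering cost = (D/Q)·S = (24,400/298) × 40 = $3,275.17
Annual holding cost  = (Q/2)·H = (298/2) × 22 = $3,278.00
Total = $3,275.17 + $3,278.00 = $6,553.17

$6,553.17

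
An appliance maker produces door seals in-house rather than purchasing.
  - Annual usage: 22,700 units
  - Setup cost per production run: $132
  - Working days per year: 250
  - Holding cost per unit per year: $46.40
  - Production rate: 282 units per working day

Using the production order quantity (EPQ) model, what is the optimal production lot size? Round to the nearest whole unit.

Daily demand d = 22,700/250 = 90.800; p = 282; 1 − d/p = 0.67801
EPQ = √(2DS / (H(1 − d/p)))
    = √(2 × 22,700 × 132 / (46.4 × 0.67801)) ≈ 436.45

436 units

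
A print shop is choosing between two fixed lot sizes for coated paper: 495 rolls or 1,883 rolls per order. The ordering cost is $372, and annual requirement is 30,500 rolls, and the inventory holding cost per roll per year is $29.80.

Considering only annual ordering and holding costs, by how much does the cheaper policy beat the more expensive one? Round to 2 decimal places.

$3,785.48

Annual cost at Q: ordering D·S/Q plus holding Q·H/2.
TC(495) = (30,500/495)×372 + (495/2)×29.8 = $30,296.71
TC(1,883) = (30,500/1,883)×372 + (1,883/2)×29.8 = $34,082.19
Lots of 495 are cheaper by $3,785.48.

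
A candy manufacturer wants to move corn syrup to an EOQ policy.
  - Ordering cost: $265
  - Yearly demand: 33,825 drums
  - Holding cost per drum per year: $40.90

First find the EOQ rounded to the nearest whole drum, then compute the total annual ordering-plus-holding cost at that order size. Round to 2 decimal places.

$27,078.12

Optimal lot size Q* = (2 × 33,825 × $265 / $40.9)^½ ≈ 662.06 → Q = 662 drums
Ordering: D/Q × S = 33,825/662 × $265 = $13,540.22
Holding:  Q/2 × H = 662/2 × $40.9 = $13,537.90
Total = $13,540.22 + $13,537.90 = $27,078.12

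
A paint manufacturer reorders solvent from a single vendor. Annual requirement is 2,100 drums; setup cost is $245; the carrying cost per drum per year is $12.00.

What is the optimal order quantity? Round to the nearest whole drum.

Optimal lot size Q* = (2 × 2,100 × $245 / $12)^½ ≈ 292.83

293 drums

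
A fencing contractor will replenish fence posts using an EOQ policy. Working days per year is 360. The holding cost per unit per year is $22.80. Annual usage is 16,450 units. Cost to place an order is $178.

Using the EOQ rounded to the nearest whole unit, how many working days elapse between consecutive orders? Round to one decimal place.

11.1 days

Q* = √(2·D·S / H) = √(2·16,450·178 / 22.8) = √256,850.9 ≈ 506.80 → Q = 507 units
Cycle time = (working days × Q)/D = (360 × 507) / 16,450 = 11.095 days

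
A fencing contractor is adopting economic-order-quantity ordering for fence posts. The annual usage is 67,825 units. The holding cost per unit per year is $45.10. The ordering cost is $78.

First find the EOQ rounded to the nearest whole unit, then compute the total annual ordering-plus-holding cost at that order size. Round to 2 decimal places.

$21,844.68

Q* = √(2·D·S / H) = √(2·67,825·78 / 45.1) = √234,605.3 ≈ 484.36 → Q = 484 units
Annual ordering cost = (D/Q)·S = (67,825/484) × 78 = $10,930.48
Annual holding cost  = (Q/2)·H = (484/2) × 45.1 = $10,914.20
Total = $10,930.48 + $10,914.20 = $21,844.68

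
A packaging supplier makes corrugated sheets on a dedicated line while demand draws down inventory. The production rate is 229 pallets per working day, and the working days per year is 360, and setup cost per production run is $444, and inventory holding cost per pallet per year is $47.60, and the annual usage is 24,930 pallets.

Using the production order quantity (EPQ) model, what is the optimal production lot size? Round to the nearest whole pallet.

d = 24,930/360 = 69.2500 pallets/day;  effective holding cost H(1 − d/p) = 47.6·(1 − 69.2500/229) = 33.20568
Q* = √(2DS / H_eff) = √(2·24,930·444 / 33.20568) ≈ 816.51

817 pallets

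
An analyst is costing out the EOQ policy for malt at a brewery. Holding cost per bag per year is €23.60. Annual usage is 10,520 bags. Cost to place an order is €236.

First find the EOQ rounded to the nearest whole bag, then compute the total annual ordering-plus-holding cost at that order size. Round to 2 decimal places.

Optimal lot size Q* = (2 × 10,520 × €236 / €23.6)^½ ≈ 458.69 → Q = 459 bags
Orders/yr = 10,520/459 = 22.919; ordering cost = 22.919 × €236 = €5,408.98
Average inventory = 459/2 = 229.5; holding cost = 229.5 × €23.6 = €5,416.20
Total = €5,408.98 + €5,416.20 = €10,825.18

€10,825.18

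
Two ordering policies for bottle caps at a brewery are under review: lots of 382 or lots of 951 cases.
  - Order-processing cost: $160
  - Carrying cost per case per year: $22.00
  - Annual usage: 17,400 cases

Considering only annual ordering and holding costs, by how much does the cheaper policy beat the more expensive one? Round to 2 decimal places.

Annual cost at Q: ordering D·S/Q plus holding Q·H/2.
TC(382) = (17,400/382)×160 + (382/2)×22 = $11,489.96
TC(951) = (17,400/951)×160 + (951/2)×22 = $13,388.44
|ΔTC| = |$11,489.96 − $13,388.44| = $1,898.49

$1,898.49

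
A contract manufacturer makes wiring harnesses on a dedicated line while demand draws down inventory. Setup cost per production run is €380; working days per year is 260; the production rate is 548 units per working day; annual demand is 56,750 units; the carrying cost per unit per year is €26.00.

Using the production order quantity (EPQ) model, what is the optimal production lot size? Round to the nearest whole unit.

Daily demand d = 56,750/260 = 218.269; p = 548; 1 − d/p = 0.60170
EPQ = √(2DS / (H(1 − d/p)))
    = √(2 × 56,750 × 380 / (26 × 0.60170)) ≈ 1,660.40

1,660 units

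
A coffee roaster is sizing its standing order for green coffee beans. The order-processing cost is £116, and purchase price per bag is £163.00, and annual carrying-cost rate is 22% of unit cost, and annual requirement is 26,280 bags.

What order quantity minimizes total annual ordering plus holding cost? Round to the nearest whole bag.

Carrying cost H = £163 × 22% = £35.8600/bag/yr
Optimal lot size Q* = (2 × 26,280 × £116 / £35.86)^½ ≈ 412.34

412 bags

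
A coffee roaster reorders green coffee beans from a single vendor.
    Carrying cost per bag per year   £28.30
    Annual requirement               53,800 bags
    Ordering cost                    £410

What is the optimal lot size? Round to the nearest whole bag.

1,249 bags

EOQ = √(2DS/H) = √(2 × 53,800 × 410 / 28.3)
    = √(1,558,869.26) ≈ 1,248.55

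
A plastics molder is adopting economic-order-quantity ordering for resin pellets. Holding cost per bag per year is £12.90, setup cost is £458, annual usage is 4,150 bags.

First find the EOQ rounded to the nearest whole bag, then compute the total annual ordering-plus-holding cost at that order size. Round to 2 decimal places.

£7,002.72

Q* = √(2·D·S / H) = √(2·4,150·458 / 12.9) = √294,682.2 ≈ 542.85 → Q = 543 bags
Annual ordering cost = (D/Q)·S = (4,150/543) × 458 = £3,500.37
Annual holding cost  = (Q/2)·H = (543/2) × 12.9 = £3,502.35
Total = £3,500.37 + £3,502.35 = £7,002.72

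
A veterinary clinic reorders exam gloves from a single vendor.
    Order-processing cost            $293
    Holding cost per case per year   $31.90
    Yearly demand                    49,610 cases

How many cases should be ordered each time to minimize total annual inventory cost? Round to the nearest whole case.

955 cases

Q* = √(2·D·S / H) = √(2·49,610·293 / 31.9) = √911,331.0 ≈ 954.64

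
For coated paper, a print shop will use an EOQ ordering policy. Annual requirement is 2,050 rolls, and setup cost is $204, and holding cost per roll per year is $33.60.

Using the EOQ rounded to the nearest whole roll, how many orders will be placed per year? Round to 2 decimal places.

12.97 orders per year

Optimal lot size Q* = (2 × 2,050 × $204 / $33.6)^½ ≈ 157.77 → Q = 158
Orders per year = D/Q = 2,050 / 158 = 12.975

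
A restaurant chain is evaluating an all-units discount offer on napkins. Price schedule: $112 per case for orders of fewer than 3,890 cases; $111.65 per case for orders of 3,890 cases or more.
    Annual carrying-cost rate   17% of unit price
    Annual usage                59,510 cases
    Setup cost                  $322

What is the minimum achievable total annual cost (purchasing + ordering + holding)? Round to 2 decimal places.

$6,686,134.59

H₁ = 17%×$112 = $19.0400;  H₂ = 17%×$111.65 = $18.9805
EOQ₁ = √(2×59,510×322/19.0400) = 1,418.75  (< 3,890, feasible at tier 1)
EOQ₂ = √(2×59,510×322/18.9805) = 1,420.97  (< 3,890 → use Q = 3,890 at tier-2 price)
TC(tier 1 (EOQ₁), Q≈1,418.7) = $6,692,132.91
TC(tier 2, Q≈3,890.0) = $6,686,134.59
Minimum at tier 2: $6,686,134.59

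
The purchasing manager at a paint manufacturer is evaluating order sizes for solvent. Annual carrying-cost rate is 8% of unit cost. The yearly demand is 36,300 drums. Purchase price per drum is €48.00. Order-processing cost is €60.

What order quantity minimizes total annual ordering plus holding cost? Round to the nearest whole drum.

Holding cost per drum per year: H = 8% × €48 = €3.8400
EOQ = √(2DS/H) = √(2 × 36,300 × 60 / 3.84)
    = √(1,134,375.00) ≈ 1,065.07

1,065 drums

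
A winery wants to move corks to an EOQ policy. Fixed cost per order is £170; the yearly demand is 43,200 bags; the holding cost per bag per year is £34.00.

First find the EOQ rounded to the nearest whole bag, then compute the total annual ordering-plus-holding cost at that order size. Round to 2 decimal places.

£22,347.08

Q* = √(2·D·S / H) = √(2·43,200·170 / 34) = √432,000.0 ≈ 657.27 → Q = 657 bags
Orders/yr = 43,200/657 = 65.753; ordering cost = 65.753 × £170 = £11,178.08
Average inventory = 657/2 = 328.5; holding cost = 328.5 × £34 = £11,169.00
Total = £11,178.08 + £11,169.00 = £22,347.08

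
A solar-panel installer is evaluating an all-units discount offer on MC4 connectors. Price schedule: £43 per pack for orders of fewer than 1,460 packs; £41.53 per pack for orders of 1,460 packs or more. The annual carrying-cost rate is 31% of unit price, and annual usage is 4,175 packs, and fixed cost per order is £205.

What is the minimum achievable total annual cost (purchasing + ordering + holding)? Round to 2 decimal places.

H₁ = 31%×£43 = £13.3300;  H₂ = 31%×£41.53 = £12.8743
EOQ₁ = √(2×4,175×205/13.3300) = 358.35  (< 1,460, feasible at tier 1)
EOQ₂ = √(2×4,175×205/12.8743) = 364.64  (< 1,460 → use Q = 1,460 at tier-2 price)
TC(tier 1 (EOQ₁), Q≈358.3) = £184,301.78
TC(tier 2, Q≈1,460.0) = £183,372.20
Minimum at tier 2: £183,372.20

£183,372.20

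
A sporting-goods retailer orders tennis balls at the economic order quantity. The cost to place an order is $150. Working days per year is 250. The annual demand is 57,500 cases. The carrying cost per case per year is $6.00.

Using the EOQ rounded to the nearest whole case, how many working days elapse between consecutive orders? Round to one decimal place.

7.4 days

Q* = √(2·D·S / H) = √(2·57,500·150 / 6) = √2,875,000.0 ≈ 1,695.58 → Q = 1,696 cases
T = Q/D × 250 days = 1,696/57,500 × 250 = 7.374 days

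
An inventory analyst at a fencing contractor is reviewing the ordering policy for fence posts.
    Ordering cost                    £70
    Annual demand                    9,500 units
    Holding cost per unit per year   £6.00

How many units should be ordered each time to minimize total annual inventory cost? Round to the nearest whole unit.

EOQ = √(2DS/H) = √(2 × 9,500 × 70 / 6)
    = √(221,666.67) ≈ 470.81

471 units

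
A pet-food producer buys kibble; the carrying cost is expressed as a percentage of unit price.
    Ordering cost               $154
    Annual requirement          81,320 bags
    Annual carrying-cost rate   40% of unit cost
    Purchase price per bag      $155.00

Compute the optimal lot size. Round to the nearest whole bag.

Carrying cost H = $155 × 40% = $62.0000/bag/yr
Q* = √(2·D·S / H) = √(2·81,320·154 / 62) = √403,976.8 ≈ 635.59

636 bags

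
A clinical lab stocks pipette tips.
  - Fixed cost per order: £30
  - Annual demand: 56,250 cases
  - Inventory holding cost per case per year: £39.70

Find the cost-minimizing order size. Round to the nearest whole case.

Optimal lot size Q* = (2 × 56,250 × £30 / £39.7)^½ ≈ 291.57

292 cases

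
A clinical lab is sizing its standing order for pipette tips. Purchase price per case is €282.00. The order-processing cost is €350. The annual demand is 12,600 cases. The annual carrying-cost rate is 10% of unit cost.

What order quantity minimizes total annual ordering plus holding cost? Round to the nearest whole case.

Holding cost per case per year: H = 10% × €282 = €28.2000
Q* = √(2·D·S / H) = √(2·12,600·350 / 28.2) = √312,766.0 ≈ 559.25

559 cases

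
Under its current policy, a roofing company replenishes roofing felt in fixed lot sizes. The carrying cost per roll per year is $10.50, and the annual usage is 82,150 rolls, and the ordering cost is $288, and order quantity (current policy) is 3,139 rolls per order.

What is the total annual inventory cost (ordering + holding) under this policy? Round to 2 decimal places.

$24,016.93

Ordering: D/Q × S = 82,150/3,139 × $288 = $7,537.18
Holding:  Q/2 × H = 3,139/2 × $10.5 = $16,479.75
Total = $7,537.18 + $16,479.75 = $24,016.93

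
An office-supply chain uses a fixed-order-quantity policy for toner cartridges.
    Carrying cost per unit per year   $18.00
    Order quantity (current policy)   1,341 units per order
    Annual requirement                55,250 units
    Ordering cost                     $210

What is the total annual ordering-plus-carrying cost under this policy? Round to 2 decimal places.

$20,721.13

Annual ordering cost = (D/Q)·S = (55,250/1,341) × 210 = $8,652.13
Annual holding cost  = (Q/2)·H = (1,341/2) × 18 = $12,069.00
Total = $8,652.13 + $12,069.00 = $20,721.13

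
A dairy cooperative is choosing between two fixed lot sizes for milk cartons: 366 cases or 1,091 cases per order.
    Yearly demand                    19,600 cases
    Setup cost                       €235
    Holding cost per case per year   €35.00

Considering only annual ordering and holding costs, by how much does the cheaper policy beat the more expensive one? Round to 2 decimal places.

TC(Q) = (D/Q)S + (Q/2)H
TC(366) = (19,600/366)×235 + (366/2)×35 = €18,989.70
TC(1,091) = (19,600/1,091)×235 + (1,091/2)×35 = €23,314.31
Cheaper: Q = 366.  Difference = €4,324.62

€4,324.62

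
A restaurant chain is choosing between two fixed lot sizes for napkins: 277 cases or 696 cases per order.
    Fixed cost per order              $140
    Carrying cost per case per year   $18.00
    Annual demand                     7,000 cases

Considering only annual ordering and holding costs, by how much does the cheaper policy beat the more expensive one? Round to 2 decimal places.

$1,641.14

TC(Q) = (D/Q)S + (Q/2)H
TC(277) = (7,000/277)×140 + (277/2)×18 = $6,030.91
TC(696) = (7,000/696)×140 + (696/2)×18 = $7,672.05
Lots of 277 are cheaper by $1,641.14.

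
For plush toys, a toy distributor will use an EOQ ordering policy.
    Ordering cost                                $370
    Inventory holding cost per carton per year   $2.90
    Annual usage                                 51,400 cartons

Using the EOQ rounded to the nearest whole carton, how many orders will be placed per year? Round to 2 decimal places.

EOQ = √(2DS/H) = √(2 × 51,400 × 370 / 2.9)
    = √(13,115,862.07) ≈ 3,621.58 → Q = 3,622
N = D/Q = 51,400/3,622 ≈ 14.191 orders/yr

14.19 orders per year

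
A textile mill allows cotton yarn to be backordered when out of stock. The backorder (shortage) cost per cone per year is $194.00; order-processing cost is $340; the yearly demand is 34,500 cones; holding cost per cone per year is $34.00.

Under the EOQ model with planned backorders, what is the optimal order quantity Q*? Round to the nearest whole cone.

Basic EOQ = √(2·34,500·340/34) = 830.662
Backorder adjustment √((H+b)/b) = √((34+194)/194) = 1.0841
Q* = 830.662 × 1.0841 ≈ 900.52

901 cones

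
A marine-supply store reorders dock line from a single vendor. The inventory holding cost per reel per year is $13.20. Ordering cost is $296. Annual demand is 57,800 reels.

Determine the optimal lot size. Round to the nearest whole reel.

1,610 reels

Optimal lot size Q* = (2 × 57,800 × $296 / $13.2)^½ ≈ 1,610.04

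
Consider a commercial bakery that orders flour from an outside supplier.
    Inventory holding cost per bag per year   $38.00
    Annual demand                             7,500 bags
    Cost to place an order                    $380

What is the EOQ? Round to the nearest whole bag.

Optimal lot size Q* = (2 × 7,500 × $380 / $38)^½ ≈ 387.30

387 bags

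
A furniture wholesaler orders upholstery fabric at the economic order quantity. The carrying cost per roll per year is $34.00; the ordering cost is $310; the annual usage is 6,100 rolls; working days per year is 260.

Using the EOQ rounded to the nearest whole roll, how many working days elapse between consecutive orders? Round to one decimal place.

14.2 days

Optimal lot size Q* = (2 × 6,100 × $310 / $34)^½ ≈ 333.52 → Q = 334 rolls
Cycle time = (working days × Q)/D = (260 × 334) / 6,100 = 14.236 days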